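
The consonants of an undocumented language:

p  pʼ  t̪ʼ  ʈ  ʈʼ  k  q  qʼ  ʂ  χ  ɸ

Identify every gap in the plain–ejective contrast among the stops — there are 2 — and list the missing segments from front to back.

/t̪/, /kʼ/

bilabial: plain /p/, ejective /pʼ/.
dental: plain —, ejective /t̪ʼ/.
retroflex: plain /ʈ/, ejective /ʈʼ/.
velar: plain /k/, ejective —.
uvular: plain /q/, ejective /qʼ/.
Gaps, from front to back: dental lacks plain (/t̪/); velar lacks ejective (/kʼ/).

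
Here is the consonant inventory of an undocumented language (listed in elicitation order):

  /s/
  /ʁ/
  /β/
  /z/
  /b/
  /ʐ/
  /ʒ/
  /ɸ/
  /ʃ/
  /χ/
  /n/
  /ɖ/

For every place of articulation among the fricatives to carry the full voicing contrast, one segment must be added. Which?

Voiceless: /ɸ/ (bilabial), /s/ (alveolar), /ʃ/ (postalveolar), /χ/ (uvular).
Voiced: /β/ (bilabial), /z/ (alveolar), /ʒ/ (postalveolar), /ʐ/ (retroflex), /ʁ/ (uvular).
The retroflex row has no voiceless member, so the gap is the voiceless retroflex fricative /ʂ/.

/ʂ/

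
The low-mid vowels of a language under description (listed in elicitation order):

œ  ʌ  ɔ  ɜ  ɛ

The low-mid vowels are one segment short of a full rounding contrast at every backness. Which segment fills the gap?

Unrounded: /ɛ/ (front), /ɜ/ (central), /ʌ/ (back).
Rounded: /œ/ (front), /ɔ/ (back).
The central row has no rounded member, so the gap is the central rounded vowel /ɞ/.

/ɞ/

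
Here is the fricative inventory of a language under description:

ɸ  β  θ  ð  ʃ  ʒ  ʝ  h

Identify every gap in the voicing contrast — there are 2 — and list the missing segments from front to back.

/ç/, /ɦ/

Voiceless: /ɸ/ (bilabial), /θ/ (dental), /ʃ/ (postalveolar), /h/ (glottal).
Voiced: /β/ (bilabial), /ð/ (dental), /ʒ/ (postalveolar), /ʝ/ (palatal).
Gaps, from front to back: palatal lacks voiceless (/ç/); glottal lacks voiced (/ɦ/).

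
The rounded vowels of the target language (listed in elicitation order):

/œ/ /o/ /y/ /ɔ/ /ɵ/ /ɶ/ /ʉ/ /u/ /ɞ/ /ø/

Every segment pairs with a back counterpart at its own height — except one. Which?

/ɶ/

High: /y/ ~ /ʉ/ ~ /u/
High-mid: /ø/ ~ /ɵ/ ~ /o/
Low-mid: /œ/ ~ /ɞ/ ~ /ɔ/
Low: only /ɶ/ (front); no back partner.
So /ɶ/ is the unpaired segment.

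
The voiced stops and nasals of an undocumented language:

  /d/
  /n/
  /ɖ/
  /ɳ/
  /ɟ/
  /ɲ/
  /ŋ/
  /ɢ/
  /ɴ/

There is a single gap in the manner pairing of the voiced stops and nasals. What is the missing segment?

/ɡ/

alveolar: oral stop /d/, nasal /n/.
retroflex: oral stop /ɖ/, nasal /ɳ/.
palatal: oral stop /ɟ/, nasal /ɲ/.
velar: oral stop —, nasal /ŋ/.
uvular: oral stop /ɢ/, nasal /ɴ/.
The velar row has no oral stop member, so the gap is the velar oral stop /ɡ/.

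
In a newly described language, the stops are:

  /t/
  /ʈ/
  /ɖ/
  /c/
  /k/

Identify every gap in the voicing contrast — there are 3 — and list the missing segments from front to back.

place of articulation  voiceless  voiced  
alveolar          t         —       
retroflex         ʈ         ɖ       
palatal           c         —       
velar             k         —       
Gaps, from front to back: alveolar lacks voiced (/d/); palatal lacks voiced (/ɟ/); velar lacks voiced (/ɡ/).

/d/, /ɟ/, /ɡ/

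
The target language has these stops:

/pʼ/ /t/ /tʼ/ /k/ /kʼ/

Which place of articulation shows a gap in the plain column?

bilabial: plain —, ejective /pʼ/.
alveolar: plain /t/, ejective /tʼ/.
velar: plain /k/, ejective /kʼ/.
Every place of articulation has a plain member except bilabial, where /p/ would be expected.

bilabial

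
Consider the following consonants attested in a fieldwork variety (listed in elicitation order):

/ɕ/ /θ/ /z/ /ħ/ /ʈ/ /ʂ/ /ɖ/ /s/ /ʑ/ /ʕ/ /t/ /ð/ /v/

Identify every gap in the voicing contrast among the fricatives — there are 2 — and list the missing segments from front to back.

labiodental: voiceless —, voiced /v/.
dental: voiceless /θ/, voiced /ð/.
alveolar: voiceless /s/, voiced /z/.
retroflex: voiceless /ʂ/, voiced —.
alveolo-palatal: voiceless /ɕ/, voiced /ʑ/.
pharyngeal: voiceless /ħ/, voiced /ʕ/.
Gaps, from front to back: labiodental lacks voiceless (/f/); retroflex lacks voiced (/ʐ/).

/f/, /ʐ/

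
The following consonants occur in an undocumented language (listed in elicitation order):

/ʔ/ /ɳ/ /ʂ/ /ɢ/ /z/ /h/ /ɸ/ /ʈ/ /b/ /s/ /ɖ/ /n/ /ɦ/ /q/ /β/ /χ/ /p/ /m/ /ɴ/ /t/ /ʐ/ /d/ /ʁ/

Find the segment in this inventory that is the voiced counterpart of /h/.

/ɦ/

/h/ is a voiceless glottal fricative.
The voiced counterpart is a voiced glottal fricative — in this inventory, /ɦ/.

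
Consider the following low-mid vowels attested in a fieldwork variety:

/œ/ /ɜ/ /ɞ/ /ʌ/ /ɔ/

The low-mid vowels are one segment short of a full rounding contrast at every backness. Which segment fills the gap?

Unrounded: /ɜ/ (central), /ʌ/ (back).
Rounded: /œ/ (front), /ɞ/ (central), /ɔ/ (back).
The front row has no unrounded member, so the gap is the front unrounded vowel /ɛ/.

/ɛ/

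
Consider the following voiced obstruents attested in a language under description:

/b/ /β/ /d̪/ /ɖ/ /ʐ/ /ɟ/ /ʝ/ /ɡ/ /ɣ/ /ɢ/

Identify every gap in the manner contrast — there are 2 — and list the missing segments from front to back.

Stop: /b/ (bilabial), /d̪/ (dental), /ɖ/ (retroflex), /ɟ/ (palatal), /ɡ/ (velar), /ɢ/ (uvular).
Fricative: /β/ (bilabial), /ʐ/ (retroflex), /ʝ/ (palatal), /ɣ/ (velar).
Gaps, from front to back: dental lacks fricative (/ð/); uvular lacks fricative (/ʁ/).

/ð/, /ʁ/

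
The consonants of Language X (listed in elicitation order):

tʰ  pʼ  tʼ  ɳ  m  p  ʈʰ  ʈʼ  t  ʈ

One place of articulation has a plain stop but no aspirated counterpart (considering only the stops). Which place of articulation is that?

place of articulation  plain     aspirated  ejective
bilabial          p         —         pʼ      
alveolar          t         tʰ        tʼ      
retroflex         ʈ         ʈʰ        ʈʼ      
Every place of articulation has an aspirated member except bilabial, where /pʰ/ would be expected.

bilabial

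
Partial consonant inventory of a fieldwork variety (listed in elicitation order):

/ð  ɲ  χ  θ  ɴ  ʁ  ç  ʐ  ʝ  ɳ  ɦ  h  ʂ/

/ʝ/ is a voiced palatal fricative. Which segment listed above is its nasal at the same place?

/ɲ/

The nasal at the same place is a palatal nasal — in this inventory, /ɲ/.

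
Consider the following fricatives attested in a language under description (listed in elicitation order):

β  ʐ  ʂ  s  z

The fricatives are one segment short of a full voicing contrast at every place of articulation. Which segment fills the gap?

place of articulation  voiceless  voiced  
bilabial          —         β       
alveolar          s         z       
retroflex         ʂ         ʐ       
The bilabial row has no voiceless member, so the gap is the voiceless bilabial fricative /ɸ/.

/ɸ/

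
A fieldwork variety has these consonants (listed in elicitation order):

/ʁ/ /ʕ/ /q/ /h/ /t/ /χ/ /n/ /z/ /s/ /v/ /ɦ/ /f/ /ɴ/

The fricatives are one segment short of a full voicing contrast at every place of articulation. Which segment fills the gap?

/ħ/

labiodental: voiceless /f/, voiced /v/.
alveolar: voiceless /s/, voiced /z/.
uvular: voiceless /χ/, voiced /ʁ/.
pharyngeal: voiceless —, voiced /ʕ/.
glottal: voiceless /h/, voiced /ɦ/.
The pharyngeal row has no voiceless member, so the gap is the voiceless pharyngeal fricative /ħ/.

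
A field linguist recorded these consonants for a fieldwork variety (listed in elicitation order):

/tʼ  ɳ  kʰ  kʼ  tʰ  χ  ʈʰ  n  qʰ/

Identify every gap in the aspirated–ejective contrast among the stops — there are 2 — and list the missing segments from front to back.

/ʈʼ/, /qʼ/

Aspirated: /tʰ/ (alveolar), /ʈʰ/ (retroflex), /kʰ/ (velar), /qʰ/ (uvular).
Ejective: /tʼ/ (alveolar), /kʼ/ (velar).
Gaps, from front to back: retroflex lacks ejective (/ʈʼ/); uvular lacks ejective (/qʼ/).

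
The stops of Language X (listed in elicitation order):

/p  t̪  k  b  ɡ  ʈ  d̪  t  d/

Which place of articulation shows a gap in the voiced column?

bilabial: voiceless /p/, voiced /b/.
dental: voiceless /t̪/, voiced /d̪/.
alveolar: voiceless /t/, voiced /d/.
retroflex: voiceless /ʈ/, voiced —.
velar: voiceless /k/, voiced /ɡ/.
Every place of articulation has a voiced member except retroflex, where /ɖ/ would be expected.

retroflex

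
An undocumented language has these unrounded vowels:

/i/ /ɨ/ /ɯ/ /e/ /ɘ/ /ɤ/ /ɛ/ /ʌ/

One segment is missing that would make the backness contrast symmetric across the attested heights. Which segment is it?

/ɜ/

height            front     central   back    
high              i         ɨ         ɯ       
high-mid          e         ɘ         ɤ       
low-mid           ɛ         —         ʌ       
The low-mid row has no central member, so the gap is the low-mid central unrounded vowel /ɜ/.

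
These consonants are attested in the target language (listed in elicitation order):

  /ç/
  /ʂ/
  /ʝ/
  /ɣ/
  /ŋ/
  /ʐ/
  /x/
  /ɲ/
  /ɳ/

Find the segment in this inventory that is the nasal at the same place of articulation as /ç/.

/ɲ/

/ç/ is a voiceless palatal fricative.
The nasal at the same place is a palatal nasal — in this inventory, /ɲ/.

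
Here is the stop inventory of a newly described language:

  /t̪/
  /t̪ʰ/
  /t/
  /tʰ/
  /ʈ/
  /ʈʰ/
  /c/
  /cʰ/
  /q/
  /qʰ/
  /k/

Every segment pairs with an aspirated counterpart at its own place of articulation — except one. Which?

Dental: /t̪/ ~ /t̪ʰ/
Alveolar: /t/ ~ /tʰ/
Retroflex: /ʈ/ ~ /ʈʰ/
Palatal: /c/ ~ /cʰ/
Uvular: /q/ ~ /qʰ/
Velar: only /k/ (plain); no aspirated partner.
So /k/ is the unpaired segment.

/k/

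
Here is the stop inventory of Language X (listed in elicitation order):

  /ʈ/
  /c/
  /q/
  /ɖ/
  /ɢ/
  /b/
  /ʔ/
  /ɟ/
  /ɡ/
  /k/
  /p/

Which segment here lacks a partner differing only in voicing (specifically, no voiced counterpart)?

/ʔ/

Bilabial: /p/ ~ /b/
Retroflex: /ʈ/ ~ /ɖ/
Palatal: /c/ ~ /ɟ/
Velar: /k/ ~ /ɡ/
Uvular: /q/ ~ /ɢ/
Glottal: only /ʔ/ (voiceless); no voiced partner.
So /ʔ/ is the unpaired segment.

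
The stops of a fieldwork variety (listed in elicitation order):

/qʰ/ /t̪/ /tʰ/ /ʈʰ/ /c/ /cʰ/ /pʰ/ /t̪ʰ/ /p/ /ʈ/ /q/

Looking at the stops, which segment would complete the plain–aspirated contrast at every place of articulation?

place of articulation  plain     aspirated
bilabial          p         pʰ      
dental            t̪        t̪ʰ     
alveolar          —         tʰ      
retroflex         ʈ         ʈʰ      
palatal           c         cʰ      
uvular            q         qʰ      
The alveolar row has no plain member, so the gap is the plain alveolar stop /t/.

/t/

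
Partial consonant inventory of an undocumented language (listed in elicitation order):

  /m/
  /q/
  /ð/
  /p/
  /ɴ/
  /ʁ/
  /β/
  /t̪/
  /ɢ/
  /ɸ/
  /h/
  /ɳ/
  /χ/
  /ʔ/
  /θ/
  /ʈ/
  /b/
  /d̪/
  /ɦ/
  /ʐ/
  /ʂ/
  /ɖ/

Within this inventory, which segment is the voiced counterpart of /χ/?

/χ/ is a voiceless uvular fricative.
The voiced counterpart is a voiced uvular fricative — in this inventory, /ʁ/.

/ʁ/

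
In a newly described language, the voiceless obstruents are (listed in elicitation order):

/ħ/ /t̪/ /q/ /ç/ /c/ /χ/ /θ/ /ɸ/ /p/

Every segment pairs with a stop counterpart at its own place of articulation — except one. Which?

/ħ/

Bilabial: /p/ ~ /ɸ/
Dental: /t̪/ ~ /θ/
Palatal: /c/ ~ /ç/
Uvular: /q/ ~ /χ/
Pharyngeal: only /ħ/ (fricative); no stop partner.
So /ħ/ is the unpaired segment.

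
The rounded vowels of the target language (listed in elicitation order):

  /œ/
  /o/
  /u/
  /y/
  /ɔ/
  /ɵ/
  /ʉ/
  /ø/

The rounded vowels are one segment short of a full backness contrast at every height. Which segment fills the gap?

Front: /y/ (high), /ø/ (high-mid), /œ/ (low-mid).
Central: /ʉ/ (high), /ɵ/ (high-mid).
Back: /u/ (high), /o/ (high-mid), /ɔ/ (low-mid).
The low-mid row has no central member, so the gap is the low-mid central rounded vowel /ɞ/.

/ɞ/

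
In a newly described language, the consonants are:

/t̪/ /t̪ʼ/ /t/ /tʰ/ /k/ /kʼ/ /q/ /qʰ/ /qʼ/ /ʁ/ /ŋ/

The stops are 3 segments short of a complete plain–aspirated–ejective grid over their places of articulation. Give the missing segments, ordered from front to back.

place of articulation  plain     aspirated  ejective
dental            t̪        —         t̪ʼ     
alveolar          t         tʰ        —       
velar             k         —         kʼ      
uvular            q         qʰ        qʼ      
Gaps, from front to back: dental lacks aspirated (/t̪ʰ/); alveolar lacks ejective (/tʼ/); velar lacks aspirated (/kʰ/).

/t̪ʰ/, /tʼ/, /kʰ/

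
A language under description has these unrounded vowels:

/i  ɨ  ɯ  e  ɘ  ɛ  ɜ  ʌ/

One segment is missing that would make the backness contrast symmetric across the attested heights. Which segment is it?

/ɤ/

Front: /i/ (high), /e/ (high-mid), /ɛ/ (low-mid).
Central: /ɨ/ (high), /ɘ/ (high-mid), /ɜ/ (low-mid).
Back: /ɯ/ (high), /ʌ/ (low-mid).
The high-mid row has no back member, so the gap is the high-mid back unrounded vowel /ɤ/.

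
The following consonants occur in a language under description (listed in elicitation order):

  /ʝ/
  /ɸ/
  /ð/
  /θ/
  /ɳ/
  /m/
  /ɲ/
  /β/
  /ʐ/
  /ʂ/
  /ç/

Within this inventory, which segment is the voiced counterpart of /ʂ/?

/ʐ/

/ʂ/ is a voiceless retroflex fricative.
The voiced counterpart is a voiced retroflex fricative — in this inventory, /ʐ/.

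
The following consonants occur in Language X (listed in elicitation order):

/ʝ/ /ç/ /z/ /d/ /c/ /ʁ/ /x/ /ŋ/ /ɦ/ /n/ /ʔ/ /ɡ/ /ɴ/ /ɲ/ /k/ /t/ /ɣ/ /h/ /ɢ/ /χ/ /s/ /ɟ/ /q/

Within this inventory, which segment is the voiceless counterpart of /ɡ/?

/ɡ/ is a voiced velar stop.
The voiceless counterpart is a voiceless velar stop — in this inventory, /k/.

/k/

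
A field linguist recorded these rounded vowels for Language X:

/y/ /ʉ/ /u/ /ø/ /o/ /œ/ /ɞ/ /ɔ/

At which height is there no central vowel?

Front: /y/ (high), /ø/ (high-mid), /œ/ (low-mid).
Central: /ʉ/ (high), /ɞ/ (low-mid).
Back: /u/ (high), /o/ (high-mid), /ɔ/ (low-mid).
Every height has a central member except high-mid, where /ɵ/ would be expected.

high-mid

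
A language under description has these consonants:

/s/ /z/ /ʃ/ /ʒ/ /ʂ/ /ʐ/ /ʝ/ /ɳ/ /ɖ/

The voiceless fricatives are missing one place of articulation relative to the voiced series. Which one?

palatal

Voiceless: /s/ (alveolar), /ʃ/ (postalveolar), /ʂ/ (retroflex).
Voiced: /z/ (alveolar), /ʒ/ (postalveolar), /ʐ/ (retroflex), /ʝ/ (palatal).
Every place of articulation has a voiceless member except palatal, where /ç/ would be expected.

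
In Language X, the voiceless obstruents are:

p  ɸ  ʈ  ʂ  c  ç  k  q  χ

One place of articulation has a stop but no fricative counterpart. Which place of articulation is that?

Stop: /p/ (bilabial), /ʈ/ (retroflex), /c/ (palatal), /k/ (velar), /q/ (uvular).
Fricative: /ɸ/ (bilabial), /ʂ/ (retroflex), /ç/ (palatal), /χ/ (uvular).
Every place of articulation has a fricative member except velar, where /x/ would be expected.

velar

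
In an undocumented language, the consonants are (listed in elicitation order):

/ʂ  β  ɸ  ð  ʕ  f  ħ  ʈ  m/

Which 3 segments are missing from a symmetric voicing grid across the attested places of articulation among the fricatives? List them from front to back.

/v/, /θ/, /ʐ/

bilabial: voiceless /ɸ/, voiced /β/.
labiodental: voiceless /f/, voiced —.
dental: voiceless —, voiced /ð/.
retroflex: voiceless /ʂ/, voiced —.
pharyngeal: voiceless /ħ/, voiced /ʕ/.
Gaps, from front to back: labiodental lacks voiced (/v/); dental lacks voiceless (/θ/); retroflex lacks voiced (/ʐ/).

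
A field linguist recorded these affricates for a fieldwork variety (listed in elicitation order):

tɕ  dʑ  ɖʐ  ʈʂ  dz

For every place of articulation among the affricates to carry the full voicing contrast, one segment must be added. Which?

/ts/

Voiceless: /ʈʂ/ (retroflex), /tɕ/ (alveolo-palatal).
Voiced: /dz/ (alveolar), /ɖʐ/ (retroflex), /dʑ/ (alveolo-palatal).
The alveolar row has no voiceless member, so the gap is the voiceless alveolar affricate /ts/.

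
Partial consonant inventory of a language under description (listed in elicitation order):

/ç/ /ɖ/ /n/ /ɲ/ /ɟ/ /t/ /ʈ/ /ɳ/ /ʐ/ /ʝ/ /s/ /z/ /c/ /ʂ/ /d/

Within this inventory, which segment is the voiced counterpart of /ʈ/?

/ɖ/

/ʈ/ is a voiceless retroflex stop.
The voiced counterpart is a voiced retroflex stop — in this inventory, /ɖ/.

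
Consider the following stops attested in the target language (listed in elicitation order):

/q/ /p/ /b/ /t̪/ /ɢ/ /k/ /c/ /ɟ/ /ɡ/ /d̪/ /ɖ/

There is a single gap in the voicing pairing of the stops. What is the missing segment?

place of articulation  voiceless  voiced  
bilabial          p         b       
dental            t̪        d̪      
retroflex         —         ɖ       
palatal           c         ɟ       
velar             k         ɡ       
uvular            q         ɢ       
The retroflex row has no voiceless member, so the gap is the voiceless retroflex stop /ʈ/.

/ʈ/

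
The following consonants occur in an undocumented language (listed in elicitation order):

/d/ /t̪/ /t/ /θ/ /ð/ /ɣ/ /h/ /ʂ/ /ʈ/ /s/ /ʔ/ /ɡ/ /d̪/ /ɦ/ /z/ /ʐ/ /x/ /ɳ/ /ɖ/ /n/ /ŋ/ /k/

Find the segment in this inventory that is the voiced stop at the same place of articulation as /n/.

/n/ is an alveolar nasal.
The voiced stop at the same place is a voiced alveolar stop — in this inventory, /d/.

/d/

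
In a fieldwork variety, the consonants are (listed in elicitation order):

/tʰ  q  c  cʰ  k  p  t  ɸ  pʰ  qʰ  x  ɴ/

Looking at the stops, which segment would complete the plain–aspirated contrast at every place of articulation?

bilabial: plain /p/, aspirated /pʰ/.
alveolar: plain /t/, aspirated /tʰ/.
palatal: plain /c/, aspirated /cʰ/.
velar: plain /k/, aspirated —.
uvular: plain /q/, aspirated /qʰ/.
The velar row has no aspirated member, so the gap is the aspirated velar stop /kʰ/.

/kʰ/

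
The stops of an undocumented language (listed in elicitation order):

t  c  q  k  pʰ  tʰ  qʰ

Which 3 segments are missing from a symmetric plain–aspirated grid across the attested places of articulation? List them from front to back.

/p/, /cʰ/, /kʰ/

Plain: /t/ (alveolar), /c/ (palatal), /k/ (velar), /q/ (uvular).
Aspirated: /pʰ/ (bilabial), /tʰ/ (alveolar), /qʰ/ (uvular).
Gaps, from front to back: bilabial lacks plain (/p/); palatal lacks aspirated (/cʰ/); velar lacks aspirated (/kʰ/).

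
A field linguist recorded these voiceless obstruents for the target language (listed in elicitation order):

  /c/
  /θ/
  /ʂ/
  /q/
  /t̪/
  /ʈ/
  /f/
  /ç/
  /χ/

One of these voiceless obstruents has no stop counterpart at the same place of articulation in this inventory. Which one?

/f/

Dental: /t̪/ ~ /θ/
Retroflex: /ʈ/ ~ /ʂ/
Palatal: /c/ ~ /ç/
Uvular: /q/ ~ /χ/
Labiodental: only /f/ (fricative); no stop partner.
So /f/ is the unpaired segment.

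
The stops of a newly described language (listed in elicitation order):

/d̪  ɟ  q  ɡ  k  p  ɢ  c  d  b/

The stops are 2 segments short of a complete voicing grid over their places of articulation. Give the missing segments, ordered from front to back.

place of articulation  voiceless  voiced  
bilabial          p         b       
dental            —         d̪      
alveolar          —         d       
palatal           c         ɟ       
velar             k         ɡ       
uvular            q         ɢ       
Gaps, from front to back: dental lacks voiceless (/t̪/); alveolar lacks voiceless (/t/).

/t̪/, /t/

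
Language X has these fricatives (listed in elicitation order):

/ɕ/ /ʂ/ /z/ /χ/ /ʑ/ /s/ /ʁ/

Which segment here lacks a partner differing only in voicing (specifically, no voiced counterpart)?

Alveolar: /s/ ~ /z/
Alveolo-palatal: /ɕ/ ~ /ʑ/
Uvular: /χ/ ~ /ʁ/
Retroflex: only /ʂ/ (voiceless); no voiced partner.
So /ʂ/ is the unpaired segment.

/ʂ/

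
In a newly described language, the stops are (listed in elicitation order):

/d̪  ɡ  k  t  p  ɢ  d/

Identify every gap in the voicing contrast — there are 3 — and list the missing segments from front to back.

bilabial: voiceless /p/, voiced —.
dental: voiceless —, voiced /d̪/.
alveolar: voiceless /t/, voiced /d/.
velar: voiceless /k/, voiced /ɡ/.
uvular: voiceless —, voiced /ɢ/.
Gaps, from front to back: bilabial lacks voiced (/b/); dental lacks voiceless (/t̪/); uvular lacks voiceless (/q/).

/b/, /t̪/, /q/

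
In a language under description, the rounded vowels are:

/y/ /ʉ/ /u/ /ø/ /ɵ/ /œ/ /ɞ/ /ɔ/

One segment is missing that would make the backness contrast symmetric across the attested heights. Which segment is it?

/o/

high: front /y/, central /ʉ/, back /u/.
high-mid: front /ø/, central /ɵ/, back —.
low-mid: front /œ/, central /ɞ/, back /ɔ/.
The high-mid row has no back member, so the gap is the high-mid back rounded vowel /o/.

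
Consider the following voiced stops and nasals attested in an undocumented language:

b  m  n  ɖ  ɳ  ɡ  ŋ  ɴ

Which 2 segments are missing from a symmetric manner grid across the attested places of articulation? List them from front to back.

bilabial: oral stop /b/, nasal /m/.
alveolar: oral stop —, nasal /n/.
retroflex: oral stop /ɖ/, nasal /ɳ/.
velar: oral stop /ɡ/, nasal /ŋ/.
uvular: oral stop —, nasal /ɴ/.
Gaps, from front to back: alveolar lacks oral stop (/d/); uvular lacks oral stop (/ɢ/).

/d/, /ɢ/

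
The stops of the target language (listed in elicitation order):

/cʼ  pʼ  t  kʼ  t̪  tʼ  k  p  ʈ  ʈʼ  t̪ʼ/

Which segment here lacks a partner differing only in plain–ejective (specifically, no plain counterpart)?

Bilabial: /p/ ~ /pʼ/
Dental: /t̪/ ~ /t̪ʼ/
Alveolar: /t/ ~ /tʼ/
Retroflex: /ʈ/ ~ /ʈʼ/
Velar: /k/ ~ /kʼ/
Palatal: only /cʼ/ (ejective); no plain partner.
So /cʼ/ is the unpaired segment.

/cʼ/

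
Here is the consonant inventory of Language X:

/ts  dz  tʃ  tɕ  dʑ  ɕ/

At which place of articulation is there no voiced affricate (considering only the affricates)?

alveolar: voiceless /ts/, voiced /dz/.
postalveolar: voiceless /tʃ/, voiced —.
alveolo-palatal: voiceless /tɕ/, voiced /dʑ/.
Every place of articulation has a voiced member except postalveolar, where /dʒ/ would be expected.

postalveolar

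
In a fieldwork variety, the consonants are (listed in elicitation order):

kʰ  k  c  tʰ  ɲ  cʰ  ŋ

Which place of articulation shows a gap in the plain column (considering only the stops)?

alveolar

place of articulation  plain     aspirated
alveolar          —         tʰ      
palatal           c         cʰ      
velar             k         kʰ      
Every place of articulation has a plain member except alveolar, where /t/ would be expected.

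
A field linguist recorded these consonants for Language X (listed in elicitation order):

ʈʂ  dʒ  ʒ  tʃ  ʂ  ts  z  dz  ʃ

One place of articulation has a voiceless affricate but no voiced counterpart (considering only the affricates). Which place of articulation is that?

place of articulation  voiceless  voiced  
alveolar          ts        dz      
postalveolar      tʃ        dʒ      
retroflex         ʈʂ        —       
Every place of articulation has a voiced member except retroflex, where /ɖʐ/ would be expected.

retroflex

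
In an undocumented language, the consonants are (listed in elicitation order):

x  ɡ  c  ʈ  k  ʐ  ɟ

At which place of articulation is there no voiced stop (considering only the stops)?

place of articulation  voiceless  voiced  
retroflex         ʈ         —       
palatal           c         ɟ       
velar             k         ɡ       
Every place of articulation has a voiced member except retroflex, where /ɖ/ would be expected.

retroflex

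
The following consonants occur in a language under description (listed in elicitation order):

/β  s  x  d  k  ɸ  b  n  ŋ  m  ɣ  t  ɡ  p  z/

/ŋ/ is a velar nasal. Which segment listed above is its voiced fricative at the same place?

/ɣ/

The voiced fricative at the same place is a voiced velar fricative — in this inventory, /ɣ/.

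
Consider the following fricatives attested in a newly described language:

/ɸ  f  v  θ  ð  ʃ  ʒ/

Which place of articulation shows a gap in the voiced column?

bilabial: voiceless /ɸ/, voiced —.
labiodental: voiceless /f/, voiced /v/.
dental: voiceless /θ/, voiced /ð/.
postalveolar: voiceless /ʃ/, voiced /ʒ/.
Every place of articulation has a voiced member except bilabial, where /β/ would be expected.

bilabial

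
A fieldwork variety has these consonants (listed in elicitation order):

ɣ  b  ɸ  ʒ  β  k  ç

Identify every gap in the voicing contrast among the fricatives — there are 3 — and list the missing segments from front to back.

place of articulation  voiceless  voiced  
bilabial          ɸ         β       
postalveolar      —         ʒ       
palatal           ç         —       
velar             —         ɣ       
Gaps, from front to back: postalveolar lacks voiceless (/ʃ/); palatal lacks voiced (/ʝ/); velar lacks voiceless (/x/).

/ʃ/, /ʝ/, /x/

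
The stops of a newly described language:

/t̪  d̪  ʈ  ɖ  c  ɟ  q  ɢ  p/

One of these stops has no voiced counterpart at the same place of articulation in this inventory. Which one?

Dental: /t̪/ ~ /d̪/
Retroflex: /ʈ/ ~ /ɖ/
Palatal: /c/ ~ /ɟ/
Uvular: /q/ ~ /ɢ/
Bilabial: only /p/ (voiceless); no voiced partner.
So /p/ is the unpaired segment.

/p/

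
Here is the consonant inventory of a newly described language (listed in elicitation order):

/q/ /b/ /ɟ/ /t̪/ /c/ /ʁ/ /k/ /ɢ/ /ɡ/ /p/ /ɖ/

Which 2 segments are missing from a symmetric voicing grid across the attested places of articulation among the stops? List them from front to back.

/d̪/, /ʈ/

bilabial: voiceless /p/, voiced /b/.
dental: voiceless /t̪/, voiced —.
retroflex: voiceless —, voiced /ɖ/.
palatal: voiceless /c/, voiced /ɟ/.
velar: voiceless /k/, voiced /ɡ/.
uvular: voiceless /q/, voiced /ɢ/.
Gaps, from front to back: dental lacks voiced (/d̪/); retroflex lacks voiceless (/ʈ/).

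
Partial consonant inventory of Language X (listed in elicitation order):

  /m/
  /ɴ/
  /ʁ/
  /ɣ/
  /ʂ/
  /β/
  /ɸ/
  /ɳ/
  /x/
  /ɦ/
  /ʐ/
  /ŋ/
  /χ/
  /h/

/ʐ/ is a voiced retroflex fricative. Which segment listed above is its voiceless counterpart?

The voiceless counterpart is a voiceless retroflex fricative — in this inventory, /ʂ/.

/ʂ/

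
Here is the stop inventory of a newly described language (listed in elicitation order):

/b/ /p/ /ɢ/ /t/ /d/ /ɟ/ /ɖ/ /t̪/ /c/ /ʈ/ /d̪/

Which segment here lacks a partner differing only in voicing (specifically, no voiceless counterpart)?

Bilabial: /p/ ~ /b/
Dental: /t̪/ ~ /d̪/
Alveolar: /t/ ~ /d/
Retroflex: /ʈ/ ~ /ɖ/
Palatal: /c/ ~ /ɟ/
Uvular: only /ɢ/ (voiced); no voiceless partner.
So /ɢ/ is the unpaired segment.

/ɢ/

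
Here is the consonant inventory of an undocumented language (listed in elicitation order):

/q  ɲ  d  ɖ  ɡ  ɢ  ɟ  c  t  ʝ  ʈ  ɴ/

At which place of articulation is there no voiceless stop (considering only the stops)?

Voiceless: /t/ (alveolar), /ʈ/ (retroflex), /c/ (palatal), /q/ (uvular).
Voiced: /d/ (alveolar), /ɖ/ (retroflex), /ɟ/ (palatal), /ɡ/ (velar), /ɢ/ (uvular).
Every place of articulation has a voiceless member except velar, where /k/ would be expected.

velar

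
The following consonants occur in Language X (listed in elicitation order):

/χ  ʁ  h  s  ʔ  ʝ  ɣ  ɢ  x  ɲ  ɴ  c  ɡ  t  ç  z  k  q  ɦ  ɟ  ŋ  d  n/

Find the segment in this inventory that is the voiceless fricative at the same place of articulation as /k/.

/x/

/k/ is a voiceless velar stop.
The voiceless fricative at the same place is a voiceless velar fricative — in this inventory, /x/.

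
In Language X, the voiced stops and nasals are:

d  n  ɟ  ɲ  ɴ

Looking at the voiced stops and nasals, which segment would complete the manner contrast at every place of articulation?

alveolar: oral stop /d/, nasal /n/.
palatal: oral stop /ɟ/, nasal /ɲ/.
uvular: oral stop —, nasal /ɴ/.
The uvular row has no oral stop member, so the gap is the uvular oral stop /ɢ/.

/ɢ/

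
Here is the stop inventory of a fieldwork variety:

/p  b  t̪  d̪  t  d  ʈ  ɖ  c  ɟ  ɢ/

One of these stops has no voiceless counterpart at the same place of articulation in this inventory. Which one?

Bilabial: /p/ ~ /b/
Dental: /t̪/ ~ /d̪/
Alveolar: /t/ ~ /d/
Retroflex: /ʈ/ ~ /ɖ/
Palatal: /c/ ~ /ɟ/
Uvular: only /ɢ/ (voiced); no voiceless partner.
So /ɢ/ is the unpaired segment.

/ɢ/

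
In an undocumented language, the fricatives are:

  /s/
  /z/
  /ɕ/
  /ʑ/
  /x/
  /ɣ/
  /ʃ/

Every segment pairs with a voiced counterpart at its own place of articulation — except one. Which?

/ʃ/

Alveolar: /s/ ~ /z/
Alveolo-palatal: /ɕ/ ~ /ʑ/
Velar: /x/ ~ /ɣ/
Postalveolar: only /ʃ/ (voiceless); no voiced partner.
So /ʃ/ is the unpaired segment.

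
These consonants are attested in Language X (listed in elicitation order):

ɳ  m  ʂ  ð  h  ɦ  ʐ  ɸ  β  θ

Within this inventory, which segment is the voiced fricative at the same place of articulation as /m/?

/β/

/m/ is a bilabial nasal.
The voiced fricative at the same place is a voiced bilabial fricative — in this inventory, /β/.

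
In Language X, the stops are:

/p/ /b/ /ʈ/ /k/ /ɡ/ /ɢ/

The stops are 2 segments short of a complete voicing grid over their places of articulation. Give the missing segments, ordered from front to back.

/ɖ/, /q/

bilabial: voiceless /p/, voiced /b/.
retroflex: voiceless /ʈ/, voiced —.
velar: voiceless /k/, voiced /ɡ/.
uvular: voiceless —, voiced /ɢ/.
Gaps, from front to back: retroflex lacks voiced (/ɖ/); uvular lacks voiceless (/q/).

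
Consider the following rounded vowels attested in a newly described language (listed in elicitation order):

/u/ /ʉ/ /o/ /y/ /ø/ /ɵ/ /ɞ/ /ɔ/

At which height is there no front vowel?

height            front     central   back    
high              y         ʉ         u       
high-mid          ø         ɵ         o       
low-mid           —         ɞ         ɔ       
Every height has a front member except low-mid, where /œ/ would be expected.

low-mid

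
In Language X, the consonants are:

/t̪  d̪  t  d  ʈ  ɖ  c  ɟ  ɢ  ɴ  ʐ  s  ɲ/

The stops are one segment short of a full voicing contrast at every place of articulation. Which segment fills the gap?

dental: voiceless /t̪/, voiced /d̪/.
alveolar: voiceless /t/, voiced /d/.
retroflex: voiceless /ʈ/, voiced /ɖ/.
palatal: voiceless /c/, voiced /ɟ/.
uvular: voiceless —, voiced /ɢ/.
The uvular row has no voiceless member, so the gap is the voiceless uvular stop /q/.

/q/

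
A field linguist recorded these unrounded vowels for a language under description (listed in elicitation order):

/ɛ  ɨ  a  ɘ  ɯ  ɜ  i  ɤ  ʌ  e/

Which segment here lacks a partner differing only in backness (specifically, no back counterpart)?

High: /i/ ~ /ɨ/ ~ /ɯ/
High-mid: /e/ ~ /ɘ/ ~ /ɤ/
Low-mid: /ɛ/ ~ /ɜ/ ~ /ʌ/
Low: only /a/ (front); no back partner.
So /a/ is the unpaired segment.

/a/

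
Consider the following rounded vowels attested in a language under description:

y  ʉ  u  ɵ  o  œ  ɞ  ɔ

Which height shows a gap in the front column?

high-mid

Front: /y/ (high), /œ/ (low-mid).
Central: /ʉ/ (high), /ɵ/ (high-mid), /ɞ/ (low-mid).
Back: /u/ (high), /o/ (high-mid), /ɔ/ (low-mid).
Every height has a front member except high-mid, where /ø/ would be expected.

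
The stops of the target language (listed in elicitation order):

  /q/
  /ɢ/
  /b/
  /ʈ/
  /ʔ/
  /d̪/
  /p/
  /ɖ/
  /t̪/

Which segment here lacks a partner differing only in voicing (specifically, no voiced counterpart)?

/ʔ/

Bilabial: /p/ ~ /b/
Dental: /t̪/ ~ /d̪/
Retroflex: /ʈ/ ~ /ɖ/
Uvular: /q/ ~ /ɢ/
Glottal: only /ʔ/ (voiceless); no voiced partner.
So /ʔ/ is the unpaired segment.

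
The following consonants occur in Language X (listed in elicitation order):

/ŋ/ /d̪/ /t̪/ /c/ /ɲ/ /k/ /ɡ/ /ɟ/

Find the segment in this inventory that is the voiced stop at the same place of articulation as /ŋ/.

/ɡ/

/ŋ/ is a velar nasal.
The voiced stop at the same place is a voiced velar stop — in this inventory, /ɡ/.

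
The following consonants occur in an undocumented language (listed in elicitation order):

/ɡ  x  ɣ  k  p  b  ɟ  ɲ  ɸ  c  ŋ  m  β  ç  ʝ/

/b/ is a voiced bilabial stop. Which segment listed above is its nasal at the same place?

The nasal at the same place is a bilabial nasal — in this inventory, /m/.

/m/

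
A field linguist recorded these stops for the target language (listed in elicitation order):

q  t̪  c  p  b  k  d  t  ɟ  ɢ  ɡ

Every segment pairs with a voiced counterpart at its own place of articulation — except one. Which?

/t̪/

Bilabial: /p/ ~ /b/
Alveolar: /t/ ~ /d/
Palatal: /c/ ~ /ɟ/
Velar: /k/ ~ /ɡ/
Uvular: /q/ ~ /ɢ/
Dental: only /t̪/ (voiceless); no voiced partner.
So /t̪/ is the unpaired segment.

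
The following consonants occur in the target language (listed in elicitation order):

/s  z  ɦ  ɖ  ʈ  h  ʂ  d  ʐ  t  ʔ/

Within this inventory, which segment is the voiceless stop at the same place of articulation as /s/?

/t/

/s/ is a voiceless alveolar fricative.
The voiceless stop at the same place is a voiceless alveolar stop — in this inventory, /t/.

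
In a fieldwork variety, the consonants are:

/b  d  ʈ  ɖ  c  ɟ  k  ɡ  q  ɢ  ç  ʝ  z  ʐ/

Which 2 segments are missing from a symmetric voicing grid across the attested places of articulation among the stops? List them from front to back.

Voiceless: /ʈ/ (retroflex), /c/ (palatal), /k/ (velar), /q/ (uvular).
Voiced: /b/ (bilabial), /d/ (alveolar), /ɖ/ (retroflex), /ɟ/ (palatal), /ɡ/ (velar), /ɢ/ (uvular).
Gaps, from front to back: bilabial lacks voiceless (/p/); alveolar lacks voiceless (/t/).

/p/, /t/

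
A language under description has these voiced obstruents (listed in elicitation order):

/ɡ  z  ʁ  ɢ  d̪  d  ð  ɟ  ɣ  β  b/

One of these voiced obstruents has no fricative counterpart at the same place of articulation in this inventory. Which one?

Bilabial: /b/ ~ /β/
Dental: /d̪/ ~ /ð/
Alveolar: /d/ ~ /z/
Velar: /ɡ/ ~ /ɣ/
Uvular: /ɢ/ ~ /ʁ/
Palatal: only /ɟ/ (stop); no fricative partner.
So /ɟ/ is the unpaired segment.

/ɟ/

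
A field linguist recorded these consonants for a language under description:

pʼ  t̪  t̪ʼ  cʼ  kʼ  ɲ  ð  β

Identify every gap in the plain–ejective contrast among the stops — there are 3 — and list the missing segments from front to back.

/p/, /c/, /k/

place of articulation  plain     ejective
bilabial          —         pʼ      
dental            t̪        t̪ʼ     
palatal           —         cʼ      
velar             —         kʼ      
Gaps, from front to back: bilabial lacks plain (/p/); palatal lacks plain (/c/); velar lacks plain (/k/).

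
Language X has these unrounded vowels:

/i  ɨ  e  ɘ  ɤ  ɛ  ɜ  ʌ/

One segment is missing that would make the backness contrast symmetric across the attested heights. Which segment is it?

high: front /i/, central /ɨ/, back —.
high-mid: front /e/, central /ɘ/, back /ɤ/.
low-mid: front /ɛ/, central /ɜ/, back /ʌ/.
The high row has no back member, so the gap is the high back unrounded vowel /ɯ/.

/ɯ/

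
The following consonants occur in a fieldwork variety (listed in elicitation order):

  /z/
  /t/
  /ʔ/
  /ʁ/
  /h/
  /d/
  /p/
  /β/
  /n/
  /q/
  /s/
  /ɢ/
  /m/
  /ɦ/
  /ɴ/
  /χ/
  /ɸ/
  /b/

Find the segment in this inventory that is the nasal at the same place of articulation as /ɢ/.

/ɴ/

/ɢ/ is a voiced uvular stop.
The nasal at the same place is an uvular nasal — in this inventory, /ɴ/.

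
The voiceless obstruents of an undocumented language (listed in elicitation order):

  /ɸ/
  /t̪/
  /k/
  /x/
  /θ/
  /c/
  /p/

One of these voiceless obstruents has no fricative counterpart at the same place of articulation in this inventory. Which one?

/c/

Bilabial: /p/ ~ /ɸ/
Dental: /t̪/ ~ /θ/
Velar: /k/ ~ /x/
Palatal: only /c/ (stop); no fricative partner.
So /c/ is the unpaired segment.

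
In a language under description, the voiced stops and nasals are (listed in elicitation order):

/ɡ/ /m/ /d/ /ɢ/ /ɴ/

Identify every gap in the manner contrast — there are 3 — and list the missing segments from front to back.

/b/, /n/, /ŋ/

Oral stop: /d/ (alveolar), /ɡ/ (velar), /ɢ/ (uvular).
Nasal: /m/ (bilabial), /ɴ/ (uvular).
Gaps, from front to back: bilabial lacks oral stop (/b/); alveolar lacks nasal (/n/); velar lacks nasal (/ŋ/).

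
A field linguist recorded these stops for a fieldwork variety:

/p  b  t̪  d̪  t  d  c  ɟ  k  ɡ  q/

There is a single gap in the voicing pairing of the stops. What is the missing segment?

bilabial: voiceless /p/, voiced /b/.
dental: voiceless /t̪/, voiced /d̪/.
alveolar: voiceless /t/, voiced /d/.
palatal: voiceless /c/, voiced /ɟ/.
velar: voiceless /k/, voiced /ɡ/.
uvular: voiceless /q/, voiced —.
The uvular row has no voiced member, so the gap is the voiced uvular stop /ɢ/.

/ɢ/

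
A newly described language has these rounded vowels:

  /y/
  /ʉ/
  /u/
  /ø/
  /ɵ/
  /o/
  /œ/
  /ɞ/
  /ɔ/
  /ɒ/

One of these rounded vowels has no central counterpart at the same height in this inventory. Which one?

/ɒ/

High: /y/ ~ /ʉ/ ~ /u/
High-mid: /ø/ ~ /ɵ/ ~ /o/
Low-mid: /œ/ ~ /ɞ/ ~ /ɔ/
Low: only /ɒ/ (back); no central partner.
So /ɒ/ is the unpaired segment.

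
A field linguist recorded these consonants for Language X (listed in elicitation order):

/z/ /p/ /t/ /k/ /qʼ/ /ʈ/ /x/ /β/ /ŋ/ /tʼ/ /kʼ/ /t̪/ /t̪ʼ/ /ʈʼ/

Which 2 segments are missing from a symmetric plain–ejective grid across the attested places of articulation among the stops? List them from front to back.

place of articulation  plain     ejective
bilabial          p         —       
dental            t̪        t̪ʼ     
alveolar          t         tʼ      
retroflex         ʈ         ʈʼ      
velar             k         kʼ      
uvular            —         qʼ      
Gaps, from front to back: bilabial lacks ejective (/pʼ/); uvular lacks plain (/q/).

/pʼ/, /q/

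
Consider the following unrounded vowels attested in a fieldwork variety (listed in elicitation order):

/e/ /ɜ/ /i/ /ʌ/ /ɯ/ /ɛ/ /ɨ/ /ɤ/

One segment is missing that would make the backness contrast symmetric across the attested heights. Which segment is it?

/ɘ/

height            front     central   back    
high              i         ɨ         ɯ       
high-mid          e         —         ɤ       
low-mid           ɛ         ɜ         ʌ       
The high-mid row has no central member, so the gap is the high-mid central unrounded vowel /ɘ/.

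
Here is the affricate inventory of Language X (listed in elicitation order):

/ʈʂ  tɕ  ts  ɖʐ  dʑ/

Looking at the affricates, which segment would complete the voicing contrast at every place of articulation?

/dz/

Voiceless: /ts/ (alveolar), /ʈʂ/ (retroflex), /tɕ/ (alveolo-palatal).
Voiced: /ɖʐ/ (retroflex), /dʑ/ (alveolo-palatal).
The alveolar row has no voiced member, so the gap is the voiced alveolar affricate /dz/.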